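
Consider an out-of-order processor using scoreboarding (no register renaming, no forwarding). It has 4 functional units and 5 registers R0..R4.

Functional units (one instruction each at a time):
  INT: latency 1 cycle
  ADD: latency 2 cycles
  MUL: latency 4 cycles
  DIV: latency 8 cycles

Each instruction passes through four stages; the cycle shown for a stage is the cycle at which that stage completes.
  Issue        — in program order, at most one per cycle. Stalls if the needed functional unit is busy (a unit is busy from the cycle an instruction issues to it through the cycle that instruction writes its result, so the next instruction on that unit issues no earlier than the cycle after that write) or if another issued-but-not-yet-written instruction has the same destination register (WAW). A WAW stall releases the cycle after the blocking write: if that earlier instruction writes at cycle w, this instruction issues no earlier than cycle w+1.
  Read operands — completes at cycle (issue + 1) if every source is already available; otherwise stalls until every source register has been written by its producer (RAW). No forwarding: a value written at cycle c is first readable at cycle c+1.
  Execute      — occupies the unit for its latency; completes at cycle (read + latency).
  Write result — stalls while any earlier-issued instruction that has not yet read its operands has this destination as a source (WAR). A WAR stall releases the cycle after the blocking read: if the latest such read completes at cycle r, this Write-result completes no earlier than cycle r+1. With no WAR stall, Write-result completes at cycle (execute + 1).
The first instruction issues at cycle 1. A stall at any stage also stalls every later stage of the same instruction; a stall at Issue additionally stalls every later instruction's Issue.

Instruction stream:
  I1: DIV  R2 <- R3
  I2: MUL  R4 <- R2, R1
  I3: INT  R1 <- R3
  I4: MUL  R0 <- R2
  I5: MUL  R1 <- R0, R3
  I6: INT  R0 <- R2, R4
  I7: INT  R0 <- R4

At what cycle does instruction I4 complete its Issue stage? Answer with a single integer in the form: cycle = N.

cycle = 18

[I1] 1/2/10/11
[I2] 2/12/16/17  (RAW R2: wait I1 write@11)
[I3] 3/4/5/13  (WAR R1: wait I2 read@12)
[I4] 18/19/23/24  (struct: MUL busy until I2 writes@17)
[I5] 25/26/30/31  (struct: MUL busy until I4 writes@24)
[I6] 26/27/28/29
[I7] 30/31/32/33  (struct: INT busy until I6 writes@29)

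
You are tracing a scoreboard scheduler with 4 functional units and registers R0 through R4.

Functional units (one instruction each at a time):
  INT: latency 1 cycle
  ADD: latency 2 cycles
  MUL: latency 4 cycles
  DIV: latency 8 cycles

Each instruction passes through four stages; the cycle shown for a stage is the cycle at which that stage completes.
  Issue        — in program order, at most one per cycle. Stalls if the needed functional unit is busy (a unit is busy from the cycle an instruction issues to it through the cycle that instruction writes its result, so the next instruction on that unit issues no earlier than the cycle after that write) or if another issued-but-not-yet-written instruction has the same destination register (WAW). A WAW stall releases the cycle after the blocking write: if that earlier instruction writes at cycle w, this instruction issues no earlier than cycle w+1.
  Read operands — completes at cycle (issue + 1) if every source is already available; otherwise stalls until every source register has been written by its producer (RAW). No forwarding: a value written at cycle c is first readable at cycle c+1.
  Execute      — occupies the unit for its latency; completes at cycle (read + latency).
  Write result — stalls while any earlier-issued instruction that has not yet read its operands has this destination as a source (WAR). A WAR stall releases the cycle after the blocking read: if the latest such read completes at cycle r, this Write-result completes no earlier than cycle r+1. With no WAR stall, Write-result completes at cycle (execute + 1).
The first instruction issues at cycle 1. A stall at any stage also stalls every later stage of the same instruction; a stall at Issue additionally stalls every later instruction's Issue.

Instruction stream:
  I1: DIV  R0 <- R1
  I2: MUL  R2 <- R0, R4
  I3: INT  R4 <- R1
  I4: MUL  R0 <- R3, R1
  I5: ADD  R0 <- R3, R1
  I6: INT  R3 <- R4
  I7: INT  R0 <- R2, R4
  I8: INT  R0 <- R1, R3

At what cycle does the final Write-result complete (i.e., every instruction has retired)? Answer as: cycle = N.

I1: IS=1 RO=2 EX=10 WR=11
I2: IS=2 RO=12 EX=16 WR=17  [RAW R0: wait I1 write@11]
I3: IS=3 RO=4 EX=5 WR=13  [WAR R4: wait I2 read@12]
I4: IS=18 RO=19 EX=23 WR=24  [struct: MUL busy until I2 writes@17]
I5: IS=25 RO=26 EX=28 WR=29  [WAW R0: wait I4 write@24]
I6: IS=26 RO=27 EX=28 WR=29
I7: IS=30 RO=31 EX=32 WR=33  [struct: INT busy until I6 writes@29]
I8: IS=34 RO=35 EX=36 WR=37  [struct: INT busy until I7 writes@33]

cycle = 37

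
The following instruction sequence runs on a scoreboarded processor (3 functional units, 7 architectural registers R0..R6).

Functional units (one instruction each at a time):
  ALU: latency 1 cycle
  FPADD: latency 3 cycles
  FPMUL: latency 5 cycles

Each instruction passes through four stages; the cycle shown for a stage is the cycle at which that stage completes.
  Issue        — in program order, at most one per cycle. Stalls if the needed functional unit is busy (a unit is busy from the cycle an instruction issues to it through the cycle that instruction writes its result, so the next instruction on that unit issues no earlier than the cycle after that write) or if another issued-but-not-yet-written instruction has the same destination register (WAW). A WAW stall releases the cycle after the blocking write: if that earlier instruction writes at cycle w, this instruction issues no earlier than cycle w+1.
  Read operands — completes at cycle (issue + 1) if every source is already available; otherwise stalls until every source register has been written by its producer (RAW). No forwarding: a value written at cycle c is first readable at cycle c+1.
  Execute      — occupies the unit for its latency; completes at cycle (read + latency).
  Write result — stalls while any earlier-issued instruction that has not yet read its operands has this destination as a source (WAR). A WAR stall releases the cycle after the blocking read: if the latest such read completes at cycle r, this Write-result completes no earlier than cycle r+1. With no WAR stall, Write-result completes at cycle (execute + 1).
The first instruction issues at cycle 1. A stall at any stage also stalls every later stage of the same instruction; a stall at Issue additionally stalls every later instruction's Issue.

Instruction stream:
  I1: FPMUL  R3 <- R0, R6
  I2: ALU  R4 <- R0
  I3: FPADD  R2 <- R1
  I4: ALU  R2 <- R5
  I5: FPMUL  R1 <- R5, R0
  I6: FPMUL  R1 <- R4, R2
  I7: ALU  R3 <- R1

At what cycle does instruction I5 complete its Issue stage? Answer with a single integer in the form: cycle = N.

[I1] 1/2/7/8
[I2] 2/3/4/5
[I3] 3/4/7/8
[I4] 9/10/11/12  (WAW R2: wait I3 write@8)
[I5] 10/11/16/17
[I6] 18/19/24/25  (struct: FPMUL busy until I5 writes@17)
[I7] 19/26/27/28  (RAW R1: wait I6 write@25)

cycle = 10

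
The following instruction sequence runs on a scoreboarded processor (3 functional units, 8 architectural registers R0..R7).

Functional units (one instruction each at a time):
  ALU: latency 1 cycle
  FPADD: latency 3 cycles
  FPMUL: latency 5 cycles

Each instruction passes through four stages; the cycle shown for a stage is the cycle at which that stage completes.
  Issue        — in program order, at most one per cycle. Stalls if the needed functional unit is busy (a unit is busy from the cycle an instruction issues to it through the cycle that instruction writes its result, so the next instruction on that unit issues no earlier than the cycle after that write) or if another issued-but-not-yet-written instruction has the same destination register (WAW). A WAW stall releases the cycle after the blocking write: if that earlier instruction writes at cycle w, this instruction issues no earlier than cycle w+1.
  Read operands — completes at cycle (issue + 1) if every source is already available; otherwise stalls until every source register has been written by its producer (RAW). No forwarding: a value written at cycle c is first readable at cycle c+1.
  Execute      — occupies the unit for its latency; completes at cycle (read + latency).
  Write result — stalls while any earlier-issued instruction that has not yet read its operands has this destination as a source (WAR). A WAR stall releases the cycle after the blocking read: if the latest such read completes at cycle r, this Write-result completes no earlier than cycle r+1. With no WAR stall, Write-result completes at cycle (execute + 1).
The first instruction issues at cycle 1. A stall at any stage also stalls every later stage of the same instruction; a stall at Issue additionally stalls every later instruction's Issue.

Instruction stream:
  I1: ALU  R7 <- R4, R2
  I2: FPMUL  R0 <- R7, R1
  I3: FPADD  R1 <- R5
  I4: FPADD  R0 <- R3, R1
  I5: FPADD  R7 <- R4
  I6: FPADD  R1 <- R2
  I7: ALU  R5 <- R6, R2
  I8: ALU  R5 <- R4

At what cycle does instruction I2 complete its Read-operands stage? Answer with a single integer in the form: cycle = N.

cycle = 5

I1  is:1  ro:2  ex:3  wr:4
I2  is:2  ro:5  ex:10  wr:11  — RAW R7: wait I1 write@4
I3  is:3  ro:4  ex:7  wr:8
I4  is:12  ro:13  ex:16  wr:17  — WAW R0: wait I2 write@11
I5  is:18  ro:19  ex:22  wr:23  — struct: FPADD busy until I4 writes@17
I6  is:24  ro:25  ex:28  wr:29  — struct: FPADD busy until I5 writes@23
I7  is:25  ro:26  ex:27  wr:28
I8  is:29  ro:30  ex:31  wr:32  — struct: ALU busy until I7 writes@28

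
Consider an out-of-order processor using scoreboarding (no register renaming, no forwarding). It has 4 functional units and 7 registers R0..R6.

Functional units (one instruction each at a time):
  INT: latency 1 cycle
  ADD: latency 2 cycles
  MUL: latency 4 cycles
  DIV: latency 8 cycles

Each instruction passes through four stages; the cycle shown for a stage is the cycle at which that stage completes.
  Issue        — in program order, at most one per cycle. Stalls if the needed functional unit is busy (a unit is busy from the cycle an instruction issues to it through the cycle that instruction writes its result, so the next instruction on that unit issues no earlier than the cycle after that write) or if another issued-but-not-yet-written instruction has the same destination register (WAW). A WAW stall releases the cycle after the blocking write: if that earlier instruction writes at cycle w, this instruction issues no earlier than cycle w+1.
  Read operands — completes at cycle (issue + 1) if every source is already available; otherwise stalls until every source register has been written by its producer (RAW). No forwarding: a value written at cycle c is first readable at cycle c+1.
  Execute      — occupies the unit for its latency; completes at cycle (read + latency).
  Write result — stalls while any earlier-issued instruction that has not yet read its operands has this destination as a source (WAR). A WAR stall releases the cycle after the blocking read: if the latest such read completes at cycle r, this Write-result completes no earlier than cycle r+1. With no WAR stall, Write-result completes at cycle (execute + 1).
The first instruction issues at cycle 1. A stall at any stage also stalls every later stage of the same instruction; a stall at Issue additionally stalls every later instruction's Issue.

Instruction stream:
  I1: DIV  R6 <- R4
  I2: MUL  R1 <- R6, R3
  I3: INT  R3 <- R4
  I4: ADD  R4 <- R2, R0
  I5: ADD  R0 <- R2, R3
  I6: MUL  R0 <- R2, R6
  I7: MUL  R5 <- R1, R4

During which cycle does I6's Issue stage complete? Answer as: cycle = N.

cycle = 18

[I1] 1/2/10/11
[I2] 2/12/16/17  (RAW R6: wait I1 write@11)
[I3] 3/4/5/13  (WAR R3: wait I2 read@12)
[I4] 4/5/7/8
[I5] 9/14/16/17  (struct: ADD busy until I4 writes@8; RAW R3: wait I3 write@13)
[I6] 18/19/23/24  (WAW R0: wait I5 write@17)
[I7] 25/26/30/31  (struct: MUL busy until I6 writes@24)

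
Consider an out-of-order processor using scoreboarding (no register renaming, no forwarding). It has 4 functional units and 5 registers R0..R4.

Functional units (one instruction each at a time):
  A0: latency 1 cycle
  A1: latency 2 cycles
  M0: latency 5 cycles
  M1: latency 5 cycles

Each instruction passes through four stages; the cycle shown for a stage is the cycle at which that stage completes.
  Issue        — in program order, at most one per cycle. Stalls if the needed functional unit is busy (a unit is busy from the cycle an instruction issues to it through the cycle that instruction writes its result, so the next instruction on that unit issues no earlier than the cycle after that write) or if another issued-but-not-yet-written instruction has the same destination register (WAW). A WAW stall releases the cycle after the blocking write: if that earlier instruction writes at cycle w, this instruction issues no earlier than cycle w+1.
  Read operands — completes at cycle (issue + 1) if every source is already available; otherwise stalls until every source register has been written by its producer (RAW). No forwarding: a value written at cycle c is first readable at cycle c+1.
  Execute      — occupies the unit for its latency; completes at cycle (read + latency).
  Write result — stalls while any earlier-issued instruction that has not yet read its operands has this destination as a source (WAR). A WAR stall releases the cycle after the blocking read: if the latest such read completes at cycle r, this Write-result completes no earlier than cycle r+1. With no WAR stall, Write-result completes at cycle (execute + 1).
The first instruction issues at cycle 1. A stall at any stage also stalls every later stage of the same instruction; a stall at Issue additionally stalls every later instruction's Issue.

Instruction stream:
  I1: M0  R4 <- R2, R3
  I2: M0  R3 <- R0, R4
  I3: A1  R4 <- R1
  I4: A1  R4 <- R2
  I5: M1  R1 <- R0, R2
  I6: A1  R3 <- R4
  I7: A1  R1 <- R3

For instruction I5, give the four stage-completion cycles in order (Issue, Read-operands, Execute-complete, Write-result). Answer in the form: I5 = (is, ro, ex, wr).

I5 = (16, 17, 22, 23)

[I1] 1/2/7/8
[I2] 9/10/15/16  (struct: M0 busy until I1 writes@8)
[I3] 10/11/13/14
[I4] 15/16/18/19  (struct: A1 busy until I3 writes@14)
[I5] 16/17/22/23
[I6] 20/21/23/24  (struct: A1 busy until I4 writes@19)
[I7] 25/26/28/29  (struct: A1 busy until I6 writes@24)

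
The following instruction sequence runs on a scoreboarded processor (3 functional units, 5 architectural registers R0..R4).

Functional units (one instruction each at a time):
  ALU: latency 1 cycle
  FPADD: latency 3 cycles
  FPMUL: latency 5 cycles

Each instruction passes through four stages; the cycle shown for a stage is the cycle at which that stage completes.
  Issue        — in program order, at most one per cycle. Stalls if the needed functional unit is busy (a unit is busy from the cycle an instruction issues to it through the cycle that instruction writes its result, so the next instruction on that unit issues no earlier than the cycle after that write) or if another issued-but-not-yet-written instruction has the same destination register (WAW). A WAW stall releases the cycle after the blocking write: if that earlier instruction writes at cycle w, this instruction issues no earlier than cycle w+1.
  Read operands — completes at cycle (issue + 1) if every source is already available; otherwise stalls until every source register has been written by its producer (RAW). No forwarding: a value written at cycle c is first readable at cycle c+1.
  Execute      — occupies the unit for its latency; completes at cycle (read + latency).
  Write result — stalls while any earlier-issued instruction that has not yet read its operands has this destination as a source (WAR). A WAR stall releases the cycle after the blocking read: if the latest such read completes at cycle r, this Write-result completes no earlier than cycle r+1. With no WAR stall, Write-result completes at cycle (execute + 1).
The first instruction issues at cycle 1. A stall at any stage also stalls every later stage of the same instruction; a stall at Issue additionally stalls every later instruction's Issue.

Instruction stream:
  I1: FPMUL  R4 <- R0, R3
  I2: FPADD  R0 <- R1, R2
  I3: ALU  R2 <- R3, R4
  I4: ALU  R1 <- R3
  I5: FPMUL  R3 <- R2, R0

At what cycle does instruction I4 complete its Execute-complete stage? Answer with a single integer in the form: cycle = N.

cycle 1: issue I1 (FPMUL)
cycle 2: I1 read-ops · issue I2 (FPADD)
cycle 3: I2 read-ops · issue I3 (ALU)
cycle 6: I2 finished on FPADD
cycle 7: I1 finished on FPMUL · I2→R0
cycle 8: I1→R4
cycle 9: I3 read-ops
cycle 10: I3 finished on ALU
cycle 11: I3→R2
cycle 12: issue I4 (ALU)
cycle 13: I4 read-ops · issue I5 (FPMUL)
cycle 14: I4 finished on ALU · I5 read-ops
cycle 15: I4→R1
cycle 19: I5 finished on FPMUL
cycle 20: I5→R3

cycle = 14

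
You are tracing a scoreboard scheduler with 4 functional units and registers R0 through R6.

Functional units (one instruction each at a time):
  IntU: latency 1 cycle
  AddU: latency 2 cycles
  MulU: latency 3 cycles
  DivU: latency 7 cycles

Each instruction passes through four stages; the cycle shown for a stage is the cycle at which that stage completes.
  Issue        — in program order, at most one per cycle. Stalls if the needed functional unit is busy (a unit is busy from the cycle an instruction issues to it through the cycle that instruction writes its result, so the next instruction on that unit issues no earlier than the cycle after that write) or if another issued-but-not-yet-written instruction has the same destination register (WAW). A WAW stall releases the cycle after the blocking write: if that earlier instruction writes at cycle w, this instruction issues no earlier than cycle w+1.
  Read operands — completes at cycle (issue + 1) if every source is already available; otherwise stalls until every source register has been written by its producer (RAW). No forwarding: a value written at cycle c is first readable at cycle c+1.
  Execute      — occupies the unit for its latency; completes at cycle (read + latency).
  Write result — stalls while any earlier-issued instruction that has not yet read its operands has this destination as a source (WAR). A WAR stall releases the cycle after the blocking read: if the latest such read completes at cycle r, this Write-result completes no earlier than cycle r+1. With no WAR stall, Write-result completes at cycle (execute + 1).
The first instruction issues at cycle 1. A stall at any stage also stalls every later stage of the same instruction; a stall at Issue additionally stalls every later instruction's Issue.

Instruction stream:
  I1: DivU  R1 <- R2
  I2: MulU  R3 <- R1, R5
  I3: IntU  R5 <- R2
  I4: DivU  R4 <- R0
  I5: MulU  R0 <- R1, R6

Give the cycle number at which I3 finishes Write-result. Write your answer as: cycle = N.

I1 -> (1, 2, 9, 10)
I2 -> (2, 11, 14, 15)  // RAW R1: wait I1 write@10
I3 -> (3, 4, 5, 12)  // WAR R5: wait I2 read@11
I4 -> (11, 12, 19, 20)  // struct: DivU busy until I1 writes@10
I5 -> (16, 17, 20, 21)  // struct: MulU busy until I2 writes@15

cycle = 12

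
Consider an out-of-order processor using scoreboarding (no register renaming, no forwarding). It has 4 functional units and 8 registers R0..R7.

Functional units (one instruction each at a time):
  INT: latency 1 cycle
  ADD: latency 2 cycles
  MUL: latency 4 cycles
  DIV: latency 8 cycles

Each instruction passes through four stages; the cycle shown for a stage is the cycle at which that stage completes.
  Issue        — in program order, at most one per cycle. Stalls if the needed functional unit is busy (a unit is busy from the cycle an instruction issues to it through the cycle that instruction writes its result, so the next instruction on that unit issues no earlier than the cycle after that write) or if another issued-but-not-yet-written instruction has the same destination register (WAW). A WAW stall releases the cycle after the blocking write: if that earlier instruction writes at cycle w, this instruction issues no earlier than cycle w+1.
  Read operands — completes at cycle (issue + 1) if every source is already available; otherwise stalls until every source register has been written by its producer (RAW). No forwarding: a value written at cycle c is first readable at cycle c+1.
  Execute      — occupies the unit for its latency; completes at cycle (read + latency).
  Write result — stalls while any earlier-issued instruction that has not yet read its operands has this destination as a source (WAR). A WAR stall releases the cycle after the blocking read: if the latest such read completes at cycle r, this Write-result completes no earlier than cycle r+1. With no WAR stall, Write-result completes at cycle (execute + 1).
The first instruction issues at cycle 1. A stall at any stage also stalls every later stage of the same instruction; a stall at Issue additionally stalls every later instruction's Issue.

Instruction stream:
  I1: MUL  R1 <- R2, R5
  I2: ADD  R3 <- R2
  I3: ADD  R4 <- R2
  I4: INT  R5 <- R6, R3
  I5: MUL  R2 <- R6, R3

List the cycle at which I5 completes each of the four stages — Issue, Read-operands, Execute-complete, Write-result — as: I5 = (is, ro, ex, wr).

cycle 1: I1 dispatched to MUL
cycle 2: I1 operands ready, I2 dispatched to ADD
cycle 3: I2 operands ready
cycle 5: I2 complete
cycle 6: I1 complete, R3←I2
cycle 7: R1←I1, I3 dispatched to ADD
cycle 8: I3 operands ready, I4 dispatched to INT
cycle 9: I4 operands ready, I5 dispatched to MUL
cycle 10: I3 complete, I4 complete, I5 operands ready
cycle 11: R4←I3, R5←I4
cycle 14: I5 complete
cycle 15: R2←I5

I5 = (9, 10, 14, 15)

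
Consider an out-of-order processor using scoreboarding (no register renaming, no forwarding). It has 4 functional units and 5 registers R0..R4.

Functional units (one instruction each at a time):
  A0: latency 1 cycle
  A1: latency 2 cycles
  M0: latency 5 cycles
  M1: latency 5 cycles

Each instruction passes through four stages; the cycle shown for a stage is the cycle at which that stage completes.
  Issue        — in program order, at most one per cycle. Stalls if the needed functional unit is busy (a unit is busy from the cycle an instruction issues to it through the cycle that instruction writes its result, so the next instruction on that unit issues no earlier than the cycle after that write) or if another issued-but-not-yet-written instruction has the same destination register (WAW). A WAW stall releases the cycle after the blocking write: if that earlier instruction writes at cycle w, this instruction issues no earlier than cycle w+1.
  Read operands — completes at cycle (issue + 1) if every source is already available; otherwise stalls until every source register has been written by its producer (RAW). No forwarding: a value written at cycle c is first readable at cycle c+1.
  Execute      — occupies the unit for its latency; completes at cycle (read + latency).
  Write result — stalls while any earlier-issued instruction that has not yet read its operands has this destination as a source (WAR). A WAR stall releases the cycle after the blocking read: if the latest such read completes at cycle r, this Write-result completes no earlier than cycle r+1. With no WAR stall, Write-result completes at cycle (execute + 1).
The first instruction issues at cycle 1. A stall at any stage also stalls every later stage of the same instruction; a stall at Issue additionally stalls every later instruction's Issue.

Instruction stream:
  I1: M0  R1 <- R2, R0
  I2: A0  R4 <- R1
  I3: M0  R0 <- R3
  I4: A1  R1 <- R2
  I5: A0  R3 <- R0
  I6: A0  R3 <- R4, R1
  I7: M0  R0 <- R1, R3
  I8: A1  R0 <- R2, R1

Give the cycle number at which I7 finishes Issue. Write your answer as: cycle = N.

cycle = 21

t=1  I1→M0
t=2  I1 RO; I2→A0
t=7  I1 EX
t=8  I1 WR R1
t=9  I2 RO; I3→M0
t=10  I2 EX; I3 RO; I4→A1
t=11  I2 WR R4; I4 RO
t=12  I5→A0
t=13  I4 EX
t=14  I4 WR R1
t=15  I3 EX
t=16  I3 WR R0
t=17  I5 RO
t=18  I5 EX
t=19  I5 WR R3
t=20  I6→A0
t=21  I6 RO; I7→M0
t=22  I6 EX
t=23  I6 WR R3
t=24  I7 RO
t=29  I7 EX
t=30  I7 WR R0
t=31  I8→A1
t=32  I8 RO
t=34  I8 EX
t=35  I8 WR R0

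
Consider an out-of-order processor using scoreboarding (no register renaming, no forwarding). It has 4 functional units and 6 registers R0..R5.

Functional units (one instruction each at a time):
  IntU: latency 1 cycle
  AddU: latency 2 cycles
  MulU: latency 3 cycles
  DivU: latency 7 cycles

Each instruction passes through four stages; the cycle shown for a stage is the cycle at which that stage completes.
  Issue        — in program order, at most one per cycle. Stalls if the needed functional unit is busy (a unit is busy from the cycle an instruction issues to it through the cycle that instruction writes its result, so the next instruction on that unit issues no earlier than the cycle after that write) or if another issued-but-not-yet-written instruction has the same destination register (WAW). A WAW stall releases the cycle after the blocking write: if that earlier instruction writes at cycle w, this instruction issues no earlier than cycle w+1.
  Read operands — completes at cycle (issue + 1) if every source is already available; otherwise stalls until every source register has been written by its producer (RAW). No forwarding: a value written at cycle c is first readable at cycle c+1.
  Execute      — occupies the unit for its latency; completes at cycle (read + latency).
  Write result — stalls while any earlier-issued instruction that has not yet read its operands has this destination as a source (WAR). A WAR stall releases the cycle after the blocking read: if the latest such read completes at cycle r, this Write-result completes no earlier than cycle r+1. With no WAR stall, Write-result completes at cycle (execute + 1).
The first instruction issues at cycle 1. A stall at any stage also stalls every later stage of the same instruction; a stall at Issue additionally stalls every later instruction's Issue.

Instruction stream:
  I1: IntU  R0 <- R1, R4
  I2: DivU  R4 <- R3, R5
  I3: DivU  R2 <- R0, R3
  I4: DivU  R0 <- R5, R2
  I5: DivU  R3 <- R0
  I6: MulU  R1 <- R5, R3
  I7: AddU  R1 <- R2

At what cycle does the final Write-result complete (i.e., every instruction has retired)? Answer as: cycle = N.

  I1 | 1 | 2 | 3 | 4
  I2 | 2 | 3 | 10 | 11
  I3 | 12 | 13 | 20 | 21   struct: DivU busy until I2 writes@11
  I4 | 22 | 23 | 30 | 31   struct: DivU busy until I3 writes@21
  I5 | 32 | 33 | 40 | 41   struct: DivU busy until I4 writes@31
  I6 | 33 | 42 | 45 | 46   RAW R3: wait I5 write@41
  I7 | 47 | 48 | 50 | 51   WAW R1: wait I6 write@46

cycle = 51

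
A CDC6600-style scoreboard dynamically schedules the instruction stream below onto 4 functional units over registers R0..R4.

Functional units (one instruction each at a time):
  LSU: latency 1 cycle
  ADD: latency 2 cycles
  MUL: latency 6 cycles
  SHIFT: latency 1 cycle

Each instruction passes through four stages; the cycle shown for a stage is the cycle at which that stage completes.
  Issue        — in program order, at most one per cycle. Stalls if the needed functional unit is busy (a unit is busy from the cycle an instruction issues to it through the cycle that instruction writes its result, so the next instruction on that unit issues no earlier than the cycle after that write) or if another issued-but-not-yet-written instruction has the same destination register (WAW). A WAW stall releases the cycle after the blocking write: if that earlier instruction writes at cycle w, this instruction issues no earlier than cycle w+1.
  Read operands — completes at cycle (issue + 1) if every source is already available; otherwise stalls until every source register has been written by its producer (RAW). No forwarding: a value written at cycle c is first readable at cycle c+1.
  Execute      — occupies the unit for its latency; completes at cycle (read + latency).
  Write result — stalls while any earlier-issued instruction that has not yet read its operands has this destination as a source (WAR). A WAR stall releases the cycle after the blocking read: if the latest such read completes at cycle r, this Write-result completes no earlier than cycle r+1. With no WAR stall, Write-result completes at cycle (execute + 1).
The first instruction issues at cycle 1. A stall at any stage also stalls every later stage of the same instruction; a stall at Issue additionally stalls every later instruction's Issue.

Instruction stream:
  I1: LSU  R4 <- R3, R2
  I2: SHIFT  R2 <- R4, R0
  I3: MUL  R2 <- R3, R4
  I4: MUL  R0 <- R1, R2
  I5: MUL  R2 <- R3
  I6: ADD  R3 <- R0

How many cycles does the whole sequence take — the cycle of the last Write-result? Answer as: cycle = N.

I1 -> (1, 2, 3, 4)
I2 -> (2, 5, 6, 7)  // RAW R4: wait I1 write@4
I3 -> (8, 9, 15, 16)  // WAW R2: wait I2 write@7
I4 -> (17, 18, 24, 25)  // struct: MUL busy until I3 writes@16
I5 -> (26, 27, 33, 34)  // struct: MUL busy until I4 writes@25
I6 -> (27, 28, 30, 31)

cycle = 34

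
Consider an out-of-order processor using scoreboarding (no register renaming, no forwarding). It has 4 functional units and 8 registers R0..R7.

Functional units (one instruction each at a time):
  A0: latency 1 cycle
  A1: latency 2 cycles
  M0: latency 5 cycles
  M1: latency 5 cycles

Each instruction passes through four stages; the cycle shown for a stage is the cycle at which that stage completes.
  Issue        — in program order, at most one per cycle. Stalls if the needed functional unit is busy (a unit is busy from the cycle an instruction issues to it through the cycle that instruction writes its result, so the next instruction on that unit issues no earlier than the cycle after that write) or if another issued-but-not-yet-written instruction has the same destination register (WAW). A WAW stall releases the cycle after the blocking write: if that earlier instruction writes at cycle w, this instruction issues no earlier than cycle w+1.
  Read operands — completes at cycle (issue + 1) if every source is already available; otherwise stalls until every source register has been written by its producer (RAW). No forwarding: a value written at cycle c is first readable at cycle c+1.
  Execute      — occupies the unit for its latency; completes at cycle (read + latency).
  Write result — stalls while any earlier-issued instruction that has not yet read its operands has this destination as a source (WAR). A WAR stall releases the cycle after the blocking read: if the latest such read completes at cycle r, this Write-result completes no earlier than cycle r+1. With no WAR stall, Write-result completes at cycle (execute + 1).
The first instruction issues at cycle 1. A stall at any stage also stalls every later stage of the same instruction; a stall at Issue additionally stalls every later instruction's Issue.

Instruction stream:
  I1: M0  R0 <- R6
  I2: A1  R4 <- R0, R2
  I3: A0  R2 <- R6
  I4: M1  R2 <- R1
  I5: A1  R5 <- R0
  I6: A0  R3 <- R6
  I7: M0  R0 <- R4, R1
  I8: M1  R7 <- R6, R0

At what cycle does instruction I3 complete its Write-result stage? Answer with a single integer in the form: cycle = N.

cycle = 10

c1: I1 issues→M0
c2: I1 reads; I2 issues→A1
c3: I3 issues→A0
c4: I3 reads
c5: I3 exec-done
c7: I1 exec-done
c8: I1 writes R0
c9: I2 reads
c10: I3 writes R2
c11: I2 exec-done; I4 issues→M1
c12: I2 writes R4; I4 reads
c13: I5 issues→A1
c14: I5 reads; I6 issues→A0
c15: I6 reads; I7 issues→M0
c16: I5 exec-done; I6 exec-done; I7 reads
c17: I4 exec-done; I5 writes R5; I6 writes R3
c18: I4 writes R2
c19: I8 issues→M1
c21: I7 exec-done
c22: I7 writes R0
c23: I8 reads
c28: I8 exec-done
c29: I8 writes R7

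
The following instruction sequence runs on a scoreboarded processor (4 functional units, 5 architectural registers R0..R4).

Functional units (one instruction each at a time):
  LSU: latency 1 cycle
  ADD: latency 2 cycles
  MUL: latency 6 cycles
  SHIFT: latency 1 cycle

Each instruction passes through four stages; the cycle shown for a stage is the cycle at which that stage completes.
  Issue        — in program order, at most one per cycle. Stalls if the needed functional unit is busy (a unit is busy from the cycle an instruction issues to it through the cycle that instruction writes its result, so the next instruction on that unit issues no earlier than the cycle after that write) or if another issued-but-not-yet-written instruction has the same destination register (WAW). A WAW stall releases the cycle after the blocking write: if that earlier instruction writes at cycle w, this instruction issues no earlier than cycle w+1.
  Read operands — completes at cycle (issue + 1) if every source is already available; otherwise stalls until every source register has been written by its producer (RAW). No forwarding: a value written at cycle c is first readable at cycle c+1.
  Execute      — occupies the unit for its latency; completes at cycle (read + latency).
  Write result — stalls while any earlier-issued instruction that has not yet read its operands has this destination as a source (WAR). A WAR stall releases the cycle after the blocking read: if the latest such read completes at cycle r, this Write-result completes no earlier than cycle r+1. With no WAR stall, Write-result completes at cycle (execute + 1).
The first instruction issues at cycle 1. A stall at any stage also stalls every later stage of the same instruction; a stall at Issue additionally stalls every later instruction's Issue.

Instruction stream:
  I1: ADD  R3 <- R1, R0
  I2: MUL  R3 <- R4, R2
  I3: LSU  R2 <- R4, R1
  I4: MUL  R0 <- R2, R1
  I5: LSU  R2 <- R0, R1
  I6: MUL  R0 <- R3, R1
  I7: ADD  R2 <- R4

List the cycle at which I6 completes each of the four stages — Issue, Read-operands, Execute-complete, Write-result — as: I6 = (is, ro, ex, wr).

I6 = (24, 25, 31, 32)

  I1 | 1 | 2 | 4 | 5
  I2 | 6 | 7 | 13 | 14   WAW R3: wait I1 write@5
  I3 | 7 | 8 | 9 | 10
  I4 | 15 | 16 | 22 | 23   struct: MUL busy until I2 writes@14
  I5 | 16 | 24 | 25 | 26   RAW R0: wait I4 write@23
  I6 | 24 | 25 | 31 | 32   struct: MUL busy until I4 writes@23
  I7 | 27 | 28 | 30 | 31   WAW R2: wait I5 write@26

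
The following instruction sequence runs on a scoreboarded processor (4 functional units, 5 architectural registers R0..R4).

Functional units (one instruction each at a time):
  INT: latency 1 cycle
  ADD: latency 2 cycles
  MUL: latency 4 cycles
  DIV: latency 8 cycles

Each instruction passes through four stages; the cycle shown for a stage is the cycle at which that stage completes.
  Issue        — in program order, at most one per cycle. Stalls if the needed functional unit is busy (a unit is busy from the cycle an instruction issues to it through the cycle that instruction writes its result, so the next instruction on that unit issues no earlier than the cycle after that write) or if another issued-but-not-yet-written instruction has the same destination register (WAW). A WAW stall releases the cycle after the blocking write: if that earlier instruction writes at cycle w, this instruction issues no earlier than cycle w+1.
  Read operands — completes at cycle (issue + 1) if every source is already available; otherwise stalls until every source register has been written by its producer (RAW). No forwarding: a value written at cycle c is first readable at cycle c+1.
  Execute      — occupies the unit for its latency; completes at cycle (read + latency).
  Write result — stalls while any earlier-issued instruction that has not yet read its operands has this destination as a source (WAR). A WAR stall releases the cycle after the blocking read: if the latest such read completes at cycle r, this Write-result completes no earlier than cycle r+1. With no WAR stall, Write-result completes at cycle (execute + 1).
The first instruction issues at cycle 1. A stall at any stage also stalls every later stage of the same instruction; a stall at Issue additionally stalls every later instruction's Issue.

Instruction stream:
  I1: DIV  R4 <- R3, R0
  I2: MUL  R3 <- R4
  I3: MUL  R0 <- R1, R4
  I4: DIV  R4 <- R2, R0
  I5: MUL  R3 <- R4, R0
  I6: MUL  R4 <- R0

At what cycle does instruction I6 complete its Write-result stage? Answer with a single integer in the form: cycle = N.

cycle = 47

I1 -> (1, 2, 10, 11)
I2 -> (2, 12, 16, 17)  // RAW R4: wait I1 write@11
I3 -> (18, 19, 23, 24)  // struct: MUL busy until I2 writes@17
I4 -> (19, 25, 33, 34)  // RAW R0: wait I3 write@24
I5 -> (25, 35, 39, 40)  // struct: MUL busy until I3 writes@24, RAW R4: wait I4 write@34
I6 -> (41, 42, 46, 47)  // struct: MUL busy until I5 writes@40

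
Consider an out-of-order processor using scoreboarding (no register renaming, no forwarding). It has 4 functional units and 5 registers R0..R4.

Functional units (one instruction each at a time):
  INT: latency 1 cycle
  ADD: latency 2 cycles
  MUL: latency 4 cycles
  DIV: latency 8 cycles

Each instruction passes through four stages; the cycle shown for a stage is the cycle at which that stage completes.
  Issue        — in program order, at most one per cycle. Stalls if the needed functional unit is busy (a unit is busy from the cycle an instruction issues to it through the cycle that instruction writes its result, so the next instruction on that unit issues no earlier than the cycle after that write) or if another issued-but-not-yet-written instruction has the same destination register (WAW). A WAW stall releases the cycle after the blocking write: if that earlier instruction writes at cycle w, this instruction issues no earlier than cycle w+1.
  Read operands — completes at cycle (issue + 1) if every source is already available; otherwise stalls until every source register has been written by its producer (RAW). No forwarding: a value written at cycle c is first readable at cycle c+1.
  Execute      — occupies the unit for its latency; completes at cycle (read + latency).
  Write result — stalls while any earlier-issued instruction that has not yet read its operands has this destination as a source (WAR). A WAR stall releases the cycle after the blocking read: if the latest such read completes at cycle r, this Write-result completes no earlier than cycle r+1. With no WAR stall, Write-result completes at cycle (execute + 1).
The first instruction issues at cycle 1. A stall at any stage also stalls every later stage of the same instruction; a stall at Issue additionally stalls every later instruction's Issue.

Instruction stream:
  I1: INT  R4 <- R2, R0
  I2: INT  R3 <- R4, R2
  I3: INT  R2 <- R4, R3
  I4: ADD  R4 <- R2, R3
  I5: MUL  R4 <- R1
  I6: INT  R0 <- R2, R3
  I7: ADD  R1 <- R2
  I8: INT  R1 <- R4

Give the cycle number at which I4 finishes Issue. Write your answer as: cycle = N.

c1: issue I1 (INT)
c2: I1 read-ops
c3: I1 finished on INT
c4: I1→R4
c5: issue I2 (INT)
c6: I2 read-ops
c7: I2 finished on INT
c8: I2→R3
c9: issue I3 (INT)
c10: I3 read-ops | issue I4 (ADD)
c11: I3 finished on INT
c12: I3→R2
c13: I4 read-ops
c15: I4 finished on ADD
c16: I4→R4
c17: issue I5 (MUL)
c18: I5 read-ops | issue I6 (INT)
c19: I6 read-ops | issue I7 (ADD)
c20: I6 finished on INT | I7 read-ops
c21: I6→R0
c22: I5 finished on MUL | I7 finished on ADD
c23: I5→R4 | I7→R1
c24: issue I8 (INT)
c25: I8 read-ops
c26: I8 finished on INT
c27: I8→R1

cycle = 10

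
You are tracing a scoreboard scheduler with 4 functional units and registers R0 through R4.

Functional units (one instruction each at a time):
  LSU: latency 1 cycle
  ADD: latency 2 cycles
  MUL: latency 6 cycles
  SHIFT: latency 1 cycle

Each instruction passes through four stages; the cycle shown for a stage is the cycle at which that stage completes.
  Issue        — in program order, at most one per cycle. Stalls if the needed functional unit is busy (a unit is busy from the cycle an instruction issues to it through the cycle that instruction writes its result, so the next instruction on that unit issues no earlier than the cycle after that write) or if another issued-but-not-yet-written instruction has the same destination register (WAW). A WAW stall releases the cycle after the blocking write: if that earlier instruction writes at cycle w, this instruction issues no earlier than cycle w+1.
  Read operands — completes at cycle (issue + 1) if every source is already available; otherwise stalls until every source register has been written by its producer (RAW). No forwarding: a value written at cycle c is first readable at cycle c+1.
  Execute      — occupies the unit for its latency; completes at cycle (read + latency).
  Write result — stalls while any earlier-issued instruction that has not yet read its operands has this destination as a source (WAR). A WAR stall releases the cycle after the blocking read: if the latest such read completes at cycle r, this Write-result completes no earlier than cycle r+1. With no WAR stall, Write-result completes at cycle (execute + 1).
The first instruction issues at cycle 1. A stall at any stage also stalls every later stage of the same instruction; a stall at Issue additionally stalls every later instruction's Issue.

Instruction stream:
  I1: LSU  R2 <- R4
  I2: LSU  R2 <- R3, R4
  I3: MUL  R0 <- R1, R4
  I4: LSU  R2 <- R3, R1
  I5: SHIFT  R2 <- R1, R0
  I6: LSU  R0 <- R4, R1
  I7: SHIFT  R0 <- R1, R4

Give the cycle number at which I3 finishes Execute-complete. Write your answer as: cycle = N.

I1  is:1  ro:2  ex:3  wr:4
I2  is:5  ro:6  ex:7  wr:8  — struct: LSU busy until I1 writes@4
I3  is:6  ro:7  ex:13  wr:14
I4  is:9  ro:10  ex:11  wr:12  — struct: LSU busy until I2 writes@8
I5  is:13  ro:15  ex:16  wr:17  — WAW R2: wait I4 write@12, RAW R0: wait I3 write@14
I6  is:15  ro:16  ex:17  wr:18  — WAW R0: wait I3 write@14
I7  is:19  ro:20  ex:21  wr:22  — WAW R0: wait I6 write@18

cycle = 13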